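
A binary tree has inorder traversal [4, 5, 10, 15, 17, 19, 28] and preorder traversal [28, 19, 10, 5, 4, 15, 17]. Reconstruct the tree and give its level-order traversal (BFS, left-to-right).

Inorder:  [4, 5, 10, 15, 17, 19, 28]
Preorder: [28, 19, 10, 5, 4, 15, 17]
Algorithm: preorder visits root first, so consume preorder in order;
for each root, split the current inorder slice at that value into
left-subtree inorder and right-subtree inorder, then recurse.
Recursive splits:
  root=28; inorder splits into left=[4, 5, 10, 15, 17, 19], right=[]
  root=19; inorder splits into left=[4, 5, 10, 15, 17], right=[]
  root=10; inorder splits into left=[4, 5], right=[15, 17]
  root=5; inorder splits into left=[4], right=[]
  root=4; inorder splits into left=[], right=[]
  root=15; inorder splits into left=[], right=[17]
  root=17; inorder splits into left=[], right=[]
Reconstructed level-order: [28, 19, 10, 5, 15, 4, 17]


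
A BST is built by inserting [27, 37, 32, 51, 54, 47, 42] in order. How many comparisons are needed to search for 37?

Search path for 37: 27 -> 37
Found: True
Comparisons: 2


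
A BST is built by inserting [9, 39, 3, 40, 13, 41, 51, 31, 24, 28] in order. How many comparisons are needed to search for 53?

Search path for 53: 9 -> 39 -> 40 -> 41 -> 51
Found: False
Comparisons: 5


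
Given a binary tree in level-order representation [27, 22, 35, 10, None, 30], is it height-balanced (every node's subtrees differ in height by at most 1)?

Tree (level-order array): [27, 22, 35, 10, None, 30]
Definition: a tree is height-balanced if, at every node, |h(left) - h(right)| <= 1 (empty subtree has height -1).
Bottom-up per-node check:
  node 10: h_left=-1, h_right=-1, diff=0 [OK], height=0
  node 22: h_left=0, h_right=-1, diff=1 [OK], height=1
  node 30: h_left=-1, h_right=-1, diff=0 [OK], height=0
  node 35: h_left=0, h_right=-1, diff=1 [OK], height=1
  node 27: h_left=1, h_right=1, diff=0 [OK], height=2
All nodes satisfy the balance condition.
Result: Balanced


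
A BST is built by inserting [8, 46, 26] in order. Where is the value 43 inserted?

Starting tree (level order): [8, None, 46, 26]
Insertion path: 8 -> 46 -> 26
Result: insert 43 as right child of 26
Final tree (level order): [8, None, 46, 26, None, None, 43]


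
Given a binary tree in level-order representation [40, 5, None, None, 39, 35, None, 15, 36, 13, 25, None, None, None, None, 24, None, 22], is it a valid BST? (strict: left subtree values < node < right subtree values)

Level-order array: [40, 5, None, None, 39, 35, None, 15, 36, 13, 25, None, None, None, None, 24, None, 22]
Validate using subtree bounds (lo, hi): at each node, require lo < value < hi,
then recurse left with hi=value and right with lo=value.
Preorder trace (stopping at first violation):
  at node 40 with bounds (-inf, +inf): OK
  at node 5 with bounds (-inf, 40): OK
  at node 39 with bounds (5, 40): OK
  at node 35 with bounds (5, 39): OK
  at node 15 with bounds (5, 35): OK
  at node 13 with bounds (5, 15): OK
  at node 25 with bounds (15, 35): OK
  at node 24 with bounds (15, 25): OK
  at node 22 with bounds (15, 24): OK
  at node 36 with bounds (35, 39): OK
No violation found at any node.
Result: Valid BST


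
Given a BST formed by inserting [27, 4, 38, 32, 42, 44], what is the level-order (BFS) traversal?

Tree insertion order: [27, 4, 38, 32, 42, 44]
Tree (level-order array): [27, 4, 38, None, None, 32, 42, None, None, None, 44]
BFS from the root, enqueuing left then right child of each popped node:
  queue [27] -> pop 27, enqueue [4, 38], visited so far: [27]
  queue [4, 38] -> pop 4, enqueue [none], visited so far: [27, 4]
  queue [38] -> pop 38, enqueue [32, 42], visited so far: [27, 4, 38]
  queue [32, 42] -> pop 32, enqueue [none], visited so far: [27, 4, 38, 32]
  queue [42] -> pop 42, enqueue [44], visited so far: [27, 4, 38, 32, 42]
  queue [44] -> pop 44, enqueue [none], visited so far: [27, 4, 38, 32, 42, 44]
Result: [27, 4, 38, 32, 42, 44]


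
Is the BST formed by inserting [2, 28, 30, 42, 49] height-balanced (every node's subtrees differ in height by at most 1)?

Tree (level-order array): [2, None, 28, None, 30, None, 42, None, 49]
Definition: a tree is height-balanced if, at every node, |h(left) - h(right)| <= 1 (empty subtree has height -1).
Bottom-up per-node check:
  node 49: h_left=-1, h_right=-1, diff=0 [OK], height=0
  node 42: h_left=-1, h_right=0, diff=1 [OK], height=1
  node 30: h_left=-1, h_right=1, diff=2 [FAIL (|-1-1|=2 > 1)], height=2
  node 28: h_left=-1, h_right=2, diff=3 [FAIL (|-1-2|=3 > 1)], height=3
  node 2: h_left=-1, h_right=3, diff=4 [FAIL (|-1-3|=4 > 1)], height=4
Node 30 violates the condition: |-1 - 1| = 2 > 1.
Result: Not balanced


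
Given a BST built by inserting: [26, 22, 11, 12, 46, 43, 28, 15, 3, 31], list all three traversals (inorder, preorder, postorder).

Tree insertion order: [26, 22, 11, 12, 46, 43, 28, 15, 3, 31]
Tree (level-order array): [26, 22, 46, 11, None, 43, None, 3, 12, 28, None, None, None, None, 15, None, 31]
Inorder (L, root, R): [3, 11, 12, 15, 22, 26, 28, 31, 43, 46]
Preorder (root, L, R): [26, 22, 11, 3, 12, 15, 46, 43, 28, 31]
Postorder (L, R, root): [3, 15, 12, 11, 22, 31, 28, 43, 46, 26]


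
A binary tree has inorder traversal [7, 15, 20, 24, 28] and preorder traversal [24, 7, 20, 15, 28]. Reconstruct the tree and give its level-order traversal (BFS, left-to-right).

Inorder:  [7, 15, 20, 24, 28]
Preorder: [24, 7, 20, 15, 28]
Algorithm: preorder visits root first, so consume preorder in order;
for each root, split the current inorder slice at that value into
left-subtree inorder and right-subtree inorder, then recurse.
Recursive splits:
  root=24; inorder splits into left=[7, 15, 20], right=[28]
  root=7; inorder splits into left=[], right=[15, 20]
  root=20; inorder splits into left=[15], right=[]
  root=15; inorder splits into left=[], right=[]
  root=28; inorder splits into left=[], right=[]
Reconstructed level-order: [24, 7, 28, 20, 15]


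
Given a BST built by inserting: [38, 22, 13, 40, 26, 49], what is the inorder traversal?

Tree insertion order: [38, 22, 13, 40, 26, 49]
Tree (level-order array): [38, 22, 40, 13, 26, None, 49]
Inorder traversal: [13, 22, 26, 38, 40, 49]


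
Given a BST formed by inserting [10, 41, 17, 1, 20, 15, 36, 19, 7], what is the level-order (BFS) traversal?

Tree insertion order: [10, 41, 17, 1, 20, 15, 36, 19, 7]
Tree (level-order array): [10, 1, 41, None, 7, 17, None, None, None, 15, 20, None, None, 19, 36]
BFS from the root, enqueuing left then right child of each popped node:
  queue [10] -> pop 10, enqueue [1, 41], visited so far: [10]
  queue [1, 41] -> pop 1, enqueue [7], visited so far: [10, 1]
  queue [41, 7] -> pop 41, enqueue [17], visited so far: [10, 1, 41]
  queue [7, 17] -> pop 7, enqueue [none], visited so far: [10, 1, 41, 7]
  queue [17] -> pop 17, enqueue [15, 20], visited so far: [10, 1, 41, 7, 17]
  queue [15, 20] -> pop 15, enqueue [none], visited so far: [10, 1, 41, 7, 17, 15]
  queue [20] -> pop 20, enqueue [19, 36], visited so far: [10, 1, 41, 7, 17, 15, 20]
  queue [19, 36] -> pop 19, enqueue [none], visited so far: [10, 1, 41, 7, 17, 15, 20, 19]
  queue [36] -> pop 36, enqueue [none], visited so far: [10, 1, 41, 7, 17, 15, 20, 19, 36]
Result: [10, 1, 41, 7, 17, 15, 20, 19, 36]


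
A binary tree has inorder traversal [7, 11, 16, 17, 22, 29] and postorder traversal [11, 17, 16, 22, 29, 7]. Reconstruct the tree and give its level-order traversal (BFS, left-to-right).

Inorder:   [7, 11, 16, 17, 22, 29]
Postorder: [11, 17, 16, 22, 29, 7]
Algorithm: postorder visits root last, so walk postorder right-to-left;
each value is the root of the current inorder slice — split it at that
value, recurse on the right subtree first, then the left.
Recursive splits:
  root=7; inorder splits into left=[], right=[11, 16, 17, 22, 29]
  root=29; inorder splits into left=[11, 16, 17, 22], right=[]
  root=22; inorder splits into left=[11, 16, 17], right=[]
  root=16; inorder splits into left=[11], right=[17]
  root=17; inorder splits into left=[], right=[]
  root=11; inorder splits into left=[], right=[]
Reconstructed level-order: [7, 29, 22, 16, 11, 17]


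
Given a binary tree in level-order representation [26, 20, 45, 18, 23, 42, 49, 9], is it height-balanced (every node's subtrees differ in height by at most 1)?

Tree (level-order array): [26, 20, 45, 18, 23, 42, 49, 9]
Definition: a tree is height-balanced if, at every node, |h(left) - h(right)| <= 1 (empty subtree has height -1).
Bottom-up per-node check:
  node 9: h_left=-1, h_right=-1, diff=0 [OK], height=0
  node 18: h_left=0, h_right=-1, diff=1 [OK], height=1
  node 23: h_left=-1, h_right=-1, diff=0 [OK], height=0
  node 20: h_left=1, h_right=0, diff=1 [OK], height=2
  node 42: h_left=-1, h_right=-1, diff=0 [OK], height=0
  node 49: h_left=-1, h_right=-1, diff=0 [OK], height=0
  node 45: h_left=0, h_right=0, diff=0 [OK], height=1
  node 26: h_left=2, h_right=1, diff=1 [OK], height=3
All nodes satisfy the balance condition.
Result: Balanced


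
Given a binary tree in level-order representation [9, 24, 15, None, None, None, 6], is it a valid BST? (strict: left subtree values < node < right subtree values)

Level-order array: [9, 24, 15, None, None, None, 6]
Validate using subtree bounds (lo, hi): at each node, require lo < value < hi,
then recurse left with hi=value and right with lo=value.
Preorder trace (stopping at first violation):
  at node 9 with bounds (-inf, +inf): OK
  at node 24 with bounds (-inf, 9): VIOLATION
Node 24 violates its bound: not (-inf < 24 < 9).
Result: Not a valid BST


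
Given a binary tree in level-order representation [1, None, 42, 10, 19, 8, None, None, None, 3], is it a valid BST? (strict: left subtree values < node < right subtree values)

Level-order array: [1, None, 42, 10, 19, 8, None, None, None, 3]
Validate using subtree bounds (lo, hi): at each node, require lo < value < hi,
then recurse left with hi=value and right with lo=value.
Preorder trace (stopping at first violation):
  at node 1 with bounds (-inf, +inf): OK
  at node 42 with bounds (1, +inf): OK
  at node 10 with bounds (1, 42): OK
  at node 8 with bounds (1, 10): OK
  at node 3 with bounds (1, 8): OK
  at node 19 with bounds (42, +inf): VIOLATION
Node 19 violates its bound: not (42 < 19 < +inf).
Result: Not a valid BST


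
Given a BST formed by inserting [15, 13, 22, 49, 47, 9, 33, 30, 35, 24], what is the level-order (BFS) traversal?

Tree insertion order: [15, 13, 22, 49, 47, 9, 33, 30, 35, 24]
Tree (level-order array): [15, 13, 22, 9, None, None, 49, None, None, 47, None, 33, None, 30, 35, 24]
BFS from the root, enqueuing left then right child of each popped node:
  queue [15] -> pop 15, enqueue [13, 22], visited so far: [15]
  queue [13, 22] -> pop 13, enqueue [9], visited so far: [15, 13]
  queue [22, 9] -> pop 22, enqueue [49], visited so far: [15, 13, 22]
  queue [9, 49] -> pop 9, enqueue [none], visited so far: [15, 13, 22, 9]
  queue [49] -> pop 49, enqueue [47], visited so far: [15, 13, 22, 9, 49]
  queue [47] -> pop 47, enqueue [33], visited so far: [15, 13, 22, 9, 49, 47]
  queue [33] -> pop 33, enqueue [30, 35], visited so far: [15, 13, 22, 9, 49, 47, 33]
  queue [30, 35] -> pop 30, enqueue [24], visited so far: [15, 13, 22, 9, 49, 47, 33, 30]
  queue [35, 24] -> pop 35, enqueue [none], visited so far: [15, 13, 22, 9, 49, 47, 33, 30, 35]
  queue [24] -> pop 24, enqueue [none], visited so far: [15, 13, 22, 9, 49, 47, 33, 30, 35, 24]
Result: [15, 13, 22, 9, 49, 47, 33, 30, 35, 24]


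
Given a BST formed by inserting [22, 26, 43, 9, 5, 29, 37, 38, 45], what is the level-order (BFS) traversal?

Tree insertion order: [22, 26, 43, 9, 5, 29, 37, 38, 45]
Tree (level-order array): [22, 9, 26, 5, None, None, 43, None, None, 29, 45, None, 37, None, None, None, 38]
BFS from the root, enqueuing left then right child of each popped node:
  queue [22] -> pop 22, enqueue [9, 26], visited so far: [22]
  queue [9, 26] -> pop 9, enqueue [5], visited so far: [22, 9]
  queue [26, 5] -> pop 26, enqueue [43], visited so far: [22, 9, 26]
  queue [5, 43] -> pop 5, enqueue [none], visited so far: [22, 9, 26, 5]
  queue [43] -> pop 43, enqueue [29, 45], visited so far: [22, 9, 26, 5, 43]
  queue [29, 45] -> pop 29, enqueue [37], visited so far: [22, 9, 26, 5, 43, 29]
  queue [45, 37] -> pop 45, enqueue [none], visited so far: [22, 9, 26, 5, 43, 29, 45]
  queue [37] -> pop 37, enqueue [38], visited so far: [22, 9, 26, 5, 43, 29, 45, 37]
  queue [38] -> pop 38, enqueue [none], visited so far: [22, 9, 26, 5, 43, 29, 45, 37, 38]
Result: [22, 9, 26, 5, 43, 29, 45, 37, 38]


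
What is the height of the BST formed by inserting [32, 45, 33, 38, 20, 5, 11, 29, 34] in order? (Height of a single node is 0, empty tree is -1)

Insertion order: [32, 45, 33, 38, 20, 5, 11, 29, 34]
Tree (level-order array): [32, 20, 45, 5, 29, 33, None, None, 11, None, None, None, 38, None, None, 34]
Compute height bottom-up (empty subtree = -1):
  height(11) = 1 + max(-1, -1) = 0
  height(5) = 1 + max(-1, 0) = 1
  height(29) = 1 + max(-1, -1) = 0
  height(20) = 1 + max(1, 0) = 2
  height(34) = 1 + max(-1, -1) = 0
  height(38) = 1 + max(0, -1) = 1
  height(33) = 1 + max(-1, 1) = 2
  height(45) = 1 + max(2, -1) = 3
  height(32) = 1 + max(2, 3) = 4
Height = 4


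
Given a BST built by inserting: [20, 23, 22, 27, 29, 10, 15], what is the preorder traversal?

Tree insertion order: [20, 23, 22, 27, 29, 10, 15]
Tree (level-order array): [20, 10, 23, None, 15, 22, 27, None, None, None, None, None, 29]
Preorder traversal: [20, 10, 15, 23, 22, 27, 29]


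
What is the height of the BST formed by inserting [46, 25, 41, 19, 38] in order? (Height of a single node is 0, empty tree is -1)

Insertion order: [46, 25, 41, 19, 38]
Tree (level-order array): [46, 25, None, 19, 41, None, None, 38]
Compute height bottom-up (empty subtree = -1):
  height(19) = 1 + max(-1, -1) = 0
  height(38) = 1 + max(-1, -1) = 0
  height(41) = 1 + max(0, -1) = 1
  height(25) = 1 + max(0, 1) = 2
  height(46) = 1 + max(2, -1) = 3
Height = 3


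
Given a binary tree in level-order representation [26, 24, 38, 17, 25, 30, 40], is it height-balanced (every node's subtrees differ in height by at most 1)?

Tree (level-order array): [26, 24, 38, 17, 25, 30, 40]
Definition: a tree is height-balanced if, at every node, |h(left) - h(right)| <= 1 (empty subtree has height -1).
Bottom-up per-node check:
  node 17: h_left=-1, h_right=-1, diff=0 [OK], height=0
  node 25: h_left=-1, h_right=-1, diff=0 [OK], height=0
  node 24: h_left=0, h_right=0, diff=0 [OK], height=1
  node 30: h_left=-1, h_right=-1, diff=0 [OK], height=0
  node 40: h_left=-1, h_right=-1, diff=0 [OK], height=0
  node 38: h_left=0, h_right=0, diff=0 [OK], height=1
  node 26: h_left=1, h_right=1, diff=0 [OK], height=2
All nodes satisfy the balance condition.
Result: Balanced


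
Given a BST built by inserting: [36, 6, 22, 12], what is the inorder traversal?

Tree insertion order: [36, 6, 22, 12]
Tree (level-order array): [36, 6, None, None, 22, 12]
Inorder traversal: [6, 12, 22, 36]


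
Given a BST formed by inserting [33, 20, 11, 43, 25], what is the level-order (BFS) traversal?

Tree insertion order: [33, 20, 11, 43, 25]
Tree (level-order array): [33, 20, 43, 11, 25]
BFS from the root, enqueuing left then right child of each popped node:
  queue [33] -> pop 33, enqueue [20, 43], visited so far: [33]
  queue [20, 43] -> pop 20, enqueue [11, 25], visited so far: [33, 20]
  queue [43, 11, 25] -> pop 43, enqueue [none], visited so far: [33, 20, 43]
  queue [11, 25] -> pop 11, enqueue [none], visited so far: [33, 20, 43, 11]
  queue [25] -> pop 25, enqueue [none], visited so far: [33, 20, 43, 11, 25]
Result: [33, 20, 43, 11, 25]


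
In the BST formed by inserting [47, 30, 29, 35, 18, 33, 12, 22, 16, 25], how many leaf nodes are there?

Tree built from: [47, 30, 29, 35, 18, 33, 12, 22, 16, 25]
Tree (level-order array): [47, 30, None, 29, 35, 18, None, 33, None, 12, 22, None, None, None, 16, None, 25]
Rule: A leaf has 0 children.
Per-node child counts:
  node 47: 1 child(ren)
  node 30: 2 child(ren)
  node 29: 1 child(ren)
  node 18: 2 child(ren)
  node 12: 1 child(ren)
  node 16: 0 child(ren)
  node 22: 1 child(ren)
  node 25: 0 child(ren)
  node 35: 1 child(ren)
  node 33: 0 child(ren)
Matching nodes: [16, 25, 33]
Count of leaf nodes: 3


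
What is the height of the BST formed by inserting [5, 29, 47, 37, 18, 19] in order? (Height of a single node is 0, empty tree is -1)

Insertion order: [5, 29, 47, 37, 18, 19]
Tree (level-order array): [5, None, 29, 18, 47, None, 19, 37]
Compute height bottom-up (empty subtree = -1):
  height(19) = 1 + max(-1, -1) = 0
  height(18) = 1 + max(-1, 0) = 1
  height(37) = 1 + max(-1, -1) = 0
  height(47) = 1 + max(0, -1) = 1
  height(29) = 1 + max(1, 1) = 2
  height(5) = 1 + max(-1, 2) = 3
Height = 3


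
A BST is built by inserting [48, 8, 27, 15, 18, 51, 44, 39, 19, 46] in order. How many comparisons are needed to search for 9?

Search path for 9: 48 -> 8 -> 27 -> 15
Found: False
Comparisons: 4


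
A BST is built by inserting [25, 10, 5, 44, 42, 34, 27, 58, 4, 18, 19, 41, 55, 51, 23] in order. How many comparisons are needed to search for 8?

Search path for 8: 25 -> 10 -> 5
Found: False
Comparisons: 3


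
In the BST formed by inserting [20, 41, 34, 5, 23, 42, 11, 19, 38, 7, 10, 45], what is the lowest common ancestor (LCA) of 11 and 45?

Tree insertion order: [20, 41, 34, 5, 23, 42, 11, 19, 38, 7, 10, 45]
Tree (level-order array): [20, 5, 41, None, 11, 34, 42, 7, 19, 23, 38, None, 45, None, 10]
In a BST, the LCA of p=11, q=45 is the first node v on the
root-to-leaf path with p <= v <= q (go left if both < v, right if both > v).
Walk from root:
  at 20: 11 <= 20 <= 45, this is the LCA
LCA = 20


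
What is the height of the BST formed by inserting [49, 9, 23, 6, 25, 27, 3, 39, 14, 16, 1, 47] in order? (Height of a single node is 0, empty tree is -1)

Insertion order: [49, 9, 23, 6, 25, 27, 3, 39, 14, 16, 1, 47]
Tree (level-order array): [49, 9, None, 6, 23, 3, None, 14, 25, 1, None, None, 16, None, 27, None, None, None, None, None, 39, None, 47]
Compute height bottom-up (empty subtree = -1):
  height(1) = 1 + max(-1, -1) = 0
  height(3) = 1 + max(0, -1) = 1
  height(6) = 1 + max(1, -1) = 2
  height(16) = 1 + max(-1, -1) = 0
  height(14) = 1 + max(-1, 0) = 1
  height(47) = 1 + max(-1, -1) = 0
  height(39) = 1 + max(-1, 0) = 1
  height(27) = 1 + max(-1, 1) = 2
  height(25) = 1 + max(-1, 2) = 3
  height(23) = 1 + max(1, 3) = 4
  height(9) = 1 + max(2, 4) = 5
  height(49) = 1 + max(5, -1) = 6
Height = 6


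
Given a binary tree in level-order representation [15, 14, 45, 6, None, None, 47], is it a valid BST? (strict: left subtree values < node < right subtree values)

Level-order array: [15, 14, 45, 6, None, None, 47]
Validate using subtree bounds (lo, hi): at each node, require lo < value < hi,
then recurse left with hi=value and right with lo=value.
Preorder trace (stopping at first violation):
  at node 15 with bounds (-inf, +inf): OK
  at node 14 with bounds (-inf, 15): OK
  at node 6 with bounds (-inf, 14): OK
  at node 45 with bounds (15, +inf): OK
  at node 47 with bounds (45, +inf): OK
No violation found at any node.
Result: Valid BST


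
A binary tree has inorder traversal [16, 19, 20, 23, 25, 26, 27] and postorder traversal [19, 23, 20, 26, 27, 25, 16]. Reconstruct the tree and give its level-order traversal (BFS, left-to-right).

Inorder:   [16, 19, 20, 23, 25, 26, 27]
Postorder: [19, 23, 20, 26, 27, 25, 16]
Algorithm: postorder visits root last, so walk postorder right-to-left;
each value is the root of the current inorder slice — split it at that
value, recurse on the right subtree first, then the left.
Recursive splits:
  root=16; inorder splits into left=[], right=[19, 20, 23, 25, 26, 27]
  root=25; inorder splits into left=[19, 20, 23], right=[26, 27]
  root=27; inorder splits into left=[26], right=[]
  root=26; inorder splits into left=[], right=[]
  root=20; inorder splits into left=[19], right=[23]
  root=23; inorder splits into left=[], right=[]
  root=19; inorder splits into left=[], right=[]
Reconstructed level-order: [16, 25, 20, 27, 19, 23, 26]


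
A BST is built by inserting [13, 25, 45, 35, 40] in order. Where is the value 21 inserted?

Starting tree (level order): [13, None, 25, None, 45, 35, None, None, 40]
Insertion path: 13 -> 25
Result: insert 21 as left child of 25
Final tree (level order): [13, None, 25, 21, 45, None, None, 35, None, None, 40]


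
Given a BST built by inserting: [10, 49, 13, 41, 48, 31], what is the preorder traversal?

Tree insertion order: [10, 49, 13, 41, 48, 31]
Tree (level-order array): [10, None, 49, 13, None, None, 41, 31, 48]
Preorder traversal: [10, 49, 13, 41, 31, 48]


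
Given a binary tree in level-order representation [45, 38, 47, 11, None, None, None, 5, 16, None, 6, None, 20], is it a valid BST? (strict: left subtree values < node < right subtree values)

Level-order array: [45, 38, 47, 11, None, None, None, 5, 16, None, 6, None, 20]
Validate using subtree bounds (lo, hi): at each node, require lo < value < hi,
then recurse left with hi=value and right with lo=value.
Preorder trace (stopping at first violation):
  at node 45 with bounds (-inf, +inf): OK
  at node 38 with bounds (-inf, 45): OK
  at node 11 with bounds (-inf, 38): OK
  at node 5 with bounds (-inf, 11): OK
  at node 6 with bounds (5, 11): OK
  at node 16 with bounds (11, 38): OK
  at node 20 with bounds (16, 38): OK
  at node 47 with bounds (45, +inf): OK
No violation found at any node.
Result: Valid BST


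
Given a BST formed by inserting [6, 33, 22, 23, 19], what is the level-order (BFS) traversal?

Tree insertion order: [6, 33, 22, 23, 19]
Tree (level-order array): [6, None, 33, 22, None, 19, 23]
BFS from the root, enqueuing left then right child of each popped node:
  queue [6] -> pop 6, enqueue [33], visited so far: [6]
  queue [33] -> pop 33, enqueue [22], visited so far: [6, 33]
  queue [22] -> pop 22, enqueue [19, 23], visited so far: [6, 33, 22]
  queue [19, 23] -> pop 19, enqueue [none], visited so far: [6, 33, 22, 19]
  queue [23] -> pop 23, enqueue [none], visited so far: [6, 33, 22, 19, 23]
Result: [6, 33, 22, 19, 23]


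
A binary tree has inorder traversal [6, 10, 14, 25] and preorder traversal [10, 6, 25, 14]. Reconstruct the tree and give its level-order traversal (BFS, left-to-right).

Inorder:  [6, 10, 14, 25]
Preorder: [10, 6, 25, 14]
Algorithm: preorder visits root first, so consume preorder in order;
for each root, split the current inorder slice at that value into
left-subtree inorder and right-subtree inorder, then recurse.
Recursive splits:
  root=10; inorder splits into left=[6], right=[14, 25]
  root=6; inorder splits into left=[], right=[]
  root=25; inorder splits into left=[14], right=[]
  root=14; inorder splits into left=[], right=[]
Reconstructed level-order: [10, 6, 25, 14]


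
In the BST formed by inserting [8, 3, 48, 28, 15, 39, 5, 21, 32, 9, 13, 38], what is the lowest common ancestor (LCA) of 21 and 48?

Tree insertion order: [8, 3, 48, 28, 15, 39, 5, 21, 32, 9, 13, 38]
Tree (level-order array): [8, 3, 48, None, 5, 28, None, None, None, 15, 39, 9, 21, 32, None, None, 13, None, None, None, 38]
In a BST, the LCA of p=21, q=48 is the first node v on the
root-to-leaf path with p <= v <= q (go left if both < v, right if both > v).
Walk from root:
  at 8: both 21 and 48 > 8, go right
  at 48: 21 <= 48 <= 48, this is the LCA
LCA = 48


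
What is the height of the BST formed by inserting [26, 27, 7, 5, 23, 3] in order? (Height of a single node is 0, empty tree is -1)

Insertion order: [26, 27, 7, 5, 23, 3]
Tree (level-order array): [26, 7, 27, 5, 23, None, None, 3]
Compute height bottom-up (empty subtree = -1):
  height(3) = 1 + max(-1, -1) = 0
  height(5) = 1 + max(0, -1) = 1
  height(23) = 1 + max(-1, -1) = 0
  height(7) = 1 + max(1, 0) = 2
  height(27) = 1 + max(-1, -1) = 0
  height(26) = 1 + max(2, 0) = 3
Height = 3


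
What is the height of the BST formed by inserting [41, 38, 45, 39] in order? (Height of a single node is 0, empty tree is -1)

Insertion order: [41, 38, 45, 39]
Tree (level-order array): [41, 38, 45, None, 39]
Compute height bottom-up (empty subtree = -1):
  height(39) = 1 + max(-1, -1) = 0
  height(38) = 1 + max(-1, 0) = 1
  height(45) = 1 + max(-1, -1) = 0
  height(41) = 1 + max(1, 0) = 2
Height = 2


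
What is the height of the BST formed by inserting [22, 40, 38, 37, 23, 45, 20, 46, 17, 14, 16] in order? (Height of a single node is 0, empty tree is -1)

Insertion order: [22, 40, 38, 37, 23, 45, 20, 46, 17, 14, 16]
Tree (level-order array): [22, 20, 40, 17, None, 38, 45, 14, None, 37, None, None, 46, None, 16, 23]
Compute height bottom-up (empty subtree = -1):
  height(16) = 1 + max(-1, -1) = 0
  height(14) = 1 + max(-1, 0) = 1
  height(17) = 1 + max(1, -1) = 2
  height(20) = 1 + max(2, -1) = 3
  height(23) = 1 + max(-1, -1) = 0
  height(37) = 1 + max(0, -1) = 1
  height(38) = 1 + max(1, -1) = 2
  height(46) = 1 + max(-1, -1) = 0
  height(45) = 1 + max(-1, 0) = 1
  height(40) = 1 + max(2, 1) = 3
  height(22) = 1 + max(3, 3) = 4
Height = 4


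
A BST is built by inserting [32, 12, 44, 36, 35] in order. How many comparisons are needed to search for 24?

Search path for 24: 32 -> 12
Found: False
Comparisons: 2


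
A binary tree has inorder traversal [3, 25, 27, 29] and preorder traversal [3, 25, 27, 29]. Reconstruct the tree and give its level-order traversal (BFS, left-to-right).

Inorder:  [3, 25, 27, 29]
Preorder: [3, 25, 27, 29]
Algorithm: preorder visits root first, so consume preorder in order;
for each root, split the current inorder slice at that value into
left-subtree inorder and right-subtree inorder, then recurse.
Recursive splits:
  root=3; inorder splits into left=[], right=[25, 27, 29]
  root=25; inorder splits into left=[], right=[27, 29]
  root=27; inorder splits into left=[], right=[29]
  root=29; inorder splits into left=[], right=[]
Reconstructed level-order: [3, 25, 27, 29]


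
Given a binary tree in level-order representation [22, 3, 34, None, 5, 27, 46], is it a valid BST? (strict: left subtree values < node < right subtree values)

Level-order array: [22, 3, 34, None, 5, 27, 46]
Validate using subtree bounds (lo, hi): at each node, require lo < value < hi,
then recurse left with hi=value and right with lo=value.
Preorder trace (stopping at first violation):
  at node 22 with bounds (-inf, +inf): OK
  at node 3 with bounds (-inf, 22): OK
  at node 5 with bounds (3, 22): OK
  at node 34 with bounds (22, +inf): OK
  at node 27 with bounds (22, 34): OK
  at node 46 with bounds (34, +inf): OK
No violation found at any node.
Result: Valid BST


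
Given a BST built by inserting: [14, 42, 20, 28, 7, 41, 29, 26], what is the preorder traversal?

Tree insertion order: [14, 42, 20, 28, 7, 41, 29, 26]
Tree (level-order array): [14, 7, 42, None, None, 20, None, None, 28, 26, 41, None, None, 29]
Preorder traversal: [14, 7, 42, 20, 28, 26, 41, 29]


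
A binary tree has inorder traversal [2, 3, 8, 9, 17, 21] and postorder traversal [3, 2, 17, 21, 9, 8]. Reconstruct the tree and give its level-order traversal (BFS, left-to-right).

Inorder:   [2, 3, 8, 9, 17, 21]
Postorder: [3, 2, 17, 21, 9, 8]
Algorithm: postorder visits root last, so walk postorder right-to-left;
each value is the root of the current inorder slice — split it at that
value, recurse on the right subtree first, then the left.
Recursive splits:
  root=8; inorder splits into left=[2, 3], right=[9, 17, 21]
  root=9; inorder splits into left=[], right=[17, 21]
  root=21; inorder splits into left=[17], right=[]
  root=17; inorder splits into left=[], right=[]
  root=2; inorder splits into left=[], right=[3]
  root=3; inorder splits into left=[], right=[]
Reconstructed level-order: [8, 2, 9, 3, 21, 17]


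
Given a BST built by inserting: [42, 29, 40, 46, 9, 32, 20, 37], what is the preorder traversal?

Tree insertion order: [42, 29, 40, 46, 9, 32, 20, 37]
Tree (level-order array): [42, 29, 46, 9, 40, None, None, None, 20, 32, None, None, None, None, 37]
Preorder traversal: [42, 29, 9, 20, 40, 32, 37, 46]


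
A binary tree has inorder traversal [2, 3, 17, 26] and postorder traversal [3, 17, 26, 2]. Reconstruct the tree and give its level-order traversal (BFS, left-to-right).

Inorder:   [2, 3, 17, 26]
Postorder: [3, 17, 26, 2]
Algorithm: postorder visits root last, so walk postorder right-to-left;
each value is the root of the current inorder slice — split it at that
value, recurse on the right subtree first, then the left.
Recursive splits:
  root=2; inorder splits into left=[], right=[3, 17, 26]
  root=26; inorder splits into left=[3, 17], right=[]
  root=17; inorder splits into left=[3], right=[]
  root=3; inorder splits into left=[], right=[]
Reconstructed level-order: [2, 26, 17, 3]


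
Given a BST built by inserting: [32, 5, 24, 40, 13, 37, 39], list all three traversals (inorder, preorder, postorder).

Tree insertion order: [32, 5, 24, 40, 13, 37, 39]
Tree (level-order array): [32, 5, 40, None, 24, 37, None, 13, None, None, 39]
Inorder (L, root, R): [5, 13, 24, 32, 37, 39, 40]
Preorder (root, L, R): [32, 5, 24, 13, 40, 37, 39]
Postorder (L, R, root): [13, 24, 5, 39, 37, 40, 32]


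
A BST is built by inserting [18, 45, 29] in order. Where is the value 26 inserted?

Starting tree (level order): [18, None, 45, 29]
Insertion path: 18 -> 45 -> 29
Result: insert 26 as left child of 29
Final tree (level order): [18, None, 45, 29, None, 26]


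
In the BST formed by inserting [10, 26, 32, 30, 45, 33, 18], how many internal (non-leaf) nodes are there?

Tree built from: [10, 26, 32, 30, 45, 33, 18]
Tree (level-order array): [10, None, 26, 18, 32, None, None, 30, 45, None, None, 33]
Rule: An internal node has at least one child.
Per-node child counts:
  node 10: 1 child(ren)
  node 26: 2 child(ren)
  node 18: 0 child(ren)
  node 32: 2 child(ren)
  node 30: 0 child(ren)
  node 45: 1 child(ren)
  node 33: 0 child(ren)
Matching nodes: [10, 26, 32, 45]
Count of internal (non-leaf) nodes: 4


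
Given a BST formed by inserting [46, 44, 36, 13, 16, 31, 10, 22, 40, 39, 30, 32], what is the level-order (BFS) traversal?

Tree insertion order: [46, 44, 36, 13, 16, 31, 10, 22, 40, 39, 30, 32]
Tree (level-order array): [46, 44, None, 36, None, 13, 40, 10, 16, 39, None, None, None, None, 31, None, None, 22, 32, None, 30]
BFS from the root, enqueuing left then right child of each popped node:
  queue [46] -> pop 46, enqueue [44], visited so far: [46]
  queue [44] -> pop 44, enqueue [36], visited so far: [46, 44]
  queue [36] -> pop 36, enqueue [13, 40], visited so far: [46, 44, 36]
  queue [13, 40] -> pop 13, enqueue [10, 16], visited so far: [46, 44, 36, 13]
  queue [40, 10, 16] -> pop 40, enqueue [39], visited so far: [46, 44, 36, 13, 40]
  queue [10, 16, 39] -> pop 10, enqueue [none], visited so far: [46, 44, 36, 13, 40, 10]
  queue [16, 39] -> pop 16, enqueue [31], visited so far: [46, 44, 36, 13, 40, 10, 16]
  queue [39, 31] -> pop 39, enqueue [none], visited so far: [46, 44, 36, 13, 40, 10, 16, 39]
  queue [31] -> pop 31, enqueue [22, 32], visited so far: [46, 44, 36, 13, 40, 10, 16, 39, 31]
  queue [22, 32] -> pop 22, enqueue [30], visited so far: [46, 44, 36, 13, 40, 10, 16, 39, 31, 22]
  queue [32, 30] -> pop 32, enqueue [none], visited so far: [46, 44, 36, 13, 40, 10, 16, 39, 31, 22, 32]
  queue [30] -> pop 30, enqueue [none], visited so far: [46, 44, 36, 13, 40, 10, 16, 39, 31, 22, 32, 30]
Result: [46, 44, 36, 13, 40, 10, 16, 39, 31, 22, 32, 30]


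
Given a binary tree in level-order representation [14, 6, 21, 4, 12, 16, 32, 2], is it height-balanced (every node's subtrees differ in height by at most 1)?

Tree (level-order array): [14, 6, 21, 4, 12, 16, 32, 2]
Definition: a tree is height-balanced if, at every node, |h(left) - h(right)| <= 1 (empty subtree has height -1).
Bottom-up per-node check:
  node 2: h_left=-1, h_right=-1, diff=0 [OK], height=0
  node 4: h_left=0, h_right=-1, diff=1 [OK], height=1
  node 12: h_left=-1, h_right=-1, diff=0 [OK], height=0
  node 6: h_left=1, h_right=0, diff=1 [OK], height=2
  node 16: h_left=-1, h_right=-1, diff=0 [OK], height=0
  node 32: h_left=-1, h_right=-1, diff=0 [OK], height=0
  node 21: h_left=0, h_right=0, diff=0 [OK], height=1
  node 14: h_left=2, h_right=1, diff=1 [OK], height=3
All nodes satisfy the balance condition.
Result: Balanced


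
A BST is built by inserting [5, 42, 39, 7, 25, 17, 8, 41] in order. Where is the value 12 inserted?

Starting tree (level order): [5, None, 42, 39, None, 7, 41, None, 25, None, None, 17, None, 8]
Insertion path: 5 -> 42 -> 39 -> 7 -> 25 -> 17 -> 8
Result: insert 12 as right child of 8
Final tree (level order): [5, None, 42, 39, None, 7, 41, None, 25, None, None, 17, None, 8, None, None, 12]


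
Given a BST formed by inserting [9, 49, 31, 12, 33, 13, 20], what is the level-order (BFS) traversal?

Tree insertion order: [9, 49, 31, 12, 33, 13, 20]
Tree (level-order array): [9, None, 49, 31, None, 12, 33, None, 13, None, None, None, 20]
BFS from the root, enqueuing left then right child of each popped node:
  queue [9] -> pop 9, enqueue [49], visited so far: [9]
  queue [49] -> pop 49, enqueue [31], visited so far: [9, 49]
  queue [31] -> pop 31, enqueue [12, 33], visited so far: [9, 49, 31]
  queue [12, 33] -> pop 12, enqueue [13], visited so far: [9, 49, 31, 12]
  queue [33, 13] -> pop 33, enqueue [none], visited so far: [9, 49, 31, 12, 33]
  queue [13] -> pop 13, enqueue [20], visited so far: [9, 49, 31, 12, 33, 13]
  queue [20] -> pop 20, enqueue [none], visited so far: [9, 49, 31, 12, 33, 13, 20]
Result: [9, 49, 31, 12, 33, 13, 20]


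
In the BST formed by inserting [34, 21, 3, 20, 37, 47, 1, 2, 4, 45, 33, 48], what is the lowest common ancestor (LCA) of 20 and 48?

Tree insertion order: [34, 21, 3, 20, 37, 47, 1, 2, 4, 45, 33, 48]
Tree (level-order array): [34, 21, 37, 3, 33, None, 47, 1, 20, None, None, 45, 48, None, 2, 4]
In a BST, the LCA of p=20, q=48 is the first node v on the
root-to-leaf path with p <= v <= q (go left if both < v, right if both > v).
Walk from root:
  at 34: 20 <= 34 <= 48, this is the LCA
LCA = 34


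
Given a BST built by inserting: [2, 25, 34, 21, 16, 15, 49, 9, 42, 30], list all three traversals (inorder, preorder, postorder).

Tree insertion order: [2, 25, 34, 21, 16, 15, 49, 9, 42, 30]
Tree (level-order array): [2, None, 25, 21, 34, 16, None, 30, 49, 15, None, None, None, 42, None, 9]
Inorder (L, root, R): [2, 9, 15, 16, 21, 25, 30, 34, 42, 49]
Preorder (root, L, R): [2, 25, 21, 16, 15, 9, 34, 30, 49, 42]
Postorder (L, R, root): [9, 15, 16, 21, 30, 42, 49, 34, 25, 2]


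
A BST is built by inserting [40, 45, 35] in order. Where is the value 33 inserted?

Starting tree (level order): [40, 35, 45]
Insertion path: 40 -> 35
Result: insert 33 as left child of 35
Final tree (level order): [40, 35, 45, 33]


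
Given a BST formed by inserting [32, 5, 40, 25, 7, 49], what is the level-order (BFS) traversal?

Tree insertion order: [32, 5, 40, 25, 7, 49]
Tree (level-order array): [32, 5, 40, None, 25, None, 49, 7]
BFS from the root, enqueuing left then right child of each popped node:
  queue [32] -> pop 32, enqueue [5, 40], visited so far: [32]
  queue [5, 40] -> pop 5, enqueue [25], visited so far: [32, 5]
  queue [40, 25] -> pop 40, enqueue [49], visited so far: [32, 5, 40]
  queue [25, 49] -> pop 25, enqueue [7], visited so far: [32, 5, 40, 25]
  queue [49, 7] -> pop 49, enqueue [none], visited so far: [32, 5, 40, 25, 49]
  queue [7] -> pop 7, enqueue [none], visited so far: [32, 5, 40, 25, 49, 7]
Result: [32, 5, 40, 25, 49, 7]


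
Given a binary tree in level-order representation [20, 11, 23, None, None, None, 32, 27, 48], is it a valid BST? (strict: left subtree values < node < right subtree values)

Level-order array: [20, 11, 23, None, None, None, 32, 27, 48]
Validate using subtree bounds (lo, hi): at each node, require lo < value < hi,
then recurse left with hi=value and right with lo=value.
Preorder trace (stopping at first violation):
  at node 20 with bounds (-inf, +inf): OK
  at node 11 with bounds (-inf, 20): OK
  at node 23 with bounds (20, +inf): OK
  at node 32 with bounds (23, +inf): OK
  at node 27 with bounds (23, 32): OK
  at node 48 with bounds (32, +inf): OK
No violation found at any node.
Result: Valid BST


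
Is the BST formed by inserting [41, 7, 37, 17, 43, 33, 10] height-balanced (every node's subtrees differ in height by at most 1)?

Tree (level-order array): [41, 7, 43, None, 37, None, None, 17, None, 10, 33]
Definition: a tree is height-balanced if, at every node, |h(left) - h(right)| <= 1 (empty subtree has height -1).
Bottom-up per-node check:
  node 10: h_left=-1, h_right=-1, diff=0 [OK], height=0
  node 33: h_left=-1, h_right=-1, diff=0 [OK], height=0
  node 17: h_left=0, h_right=0, diff=0 [OK], height=1
  node 37: h_left=1, h_right=-1, diff=2 [FAIL (|1--1|=2 > 1)], height=2
  node 7: h_left=-1, h_right=2, diff=3 [FAIL (|-1-2|=3 > 1)], height=3
  node 43: h_left=-1, h_right=-1, diff=0 [OK], height=0
  node 41: h_left=3, h_right=0, diff=3 [FAIL (|3-0|=3 > 1)], height=4
Node 37 violates the condition: |1 - -1| = 2 > 1.
Result: Not balanced


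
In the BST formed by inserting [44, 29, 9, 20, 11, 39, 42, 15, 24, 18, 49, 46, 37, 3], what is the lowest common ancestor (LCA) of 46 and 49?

Tree insertion order: [44, 29, 9, 20, 11, 39, 42, 15, 24, 18, 49, 46, 37, 3]
Tree (level-order array): [44, 29, 49, 9, 39, 46, None, 3, 20, 37, 42, None, None, None, None, 11, 24, None, None, None, None, None, 15, None, None, None, 18]
In a BST, the LCA of p=46, q=49 is the first node v on the
root-to-leaf path with p <= v <= q (go left if both < v, right if both > v).
Walk from root:
  at 44: both 46 and 49 > 44, go right
  at 49: 46 <= 49 <= 49, this is the LCA
LCA = 49


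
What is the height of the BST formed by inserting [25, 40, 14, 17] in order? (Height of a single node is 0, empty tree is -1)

Insertion order: [25, 40, 14, 17]
Tree (level-order array): [25, 14, 40, None, 17]
Compute height bottom-up (empty subtree = -1):
  height(17) = 1 + max(-1, -1) = 0
  height(14) = 1 + max(-1, 0) = 1
  height(40) = 1 + max(-1, -1) = 0
  height(25) = 1 + max(1, 0) = 2
Height = 2


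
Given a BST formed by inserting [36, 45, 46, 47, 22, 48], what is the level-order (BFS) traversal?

Tree insertion order: [36, 45, 46, 47, 22, 48]
Tree (level-order array): [36, 22, 45, None, None, None, 46, None, 47, None, 48]
BFS from the root, enqueuing left then right child of each popped node:
  queue [36] -> pop 36, enqueue [22, 45], visited so far: [36]
  queue [22, 45] -> pop 22, enqueue [none], visited so far: [36, 22]
  queue [45] -> pop 45, enqueue [46], visited so far: [36, 22, 45]
  queue [46] -> pop 46, enqueue [47], visited so far: [36, 22, 45, 46]
  queue [47] -> pop 47, enqueue [48], visited so far: [36, 22, 45, 46, 47]
  queue [48] -> pop 48, enqueue [none], visited so far: [36, 22, 45, 46, 47, 48]
Result: [36, 22, 45, 46, 47, 48]


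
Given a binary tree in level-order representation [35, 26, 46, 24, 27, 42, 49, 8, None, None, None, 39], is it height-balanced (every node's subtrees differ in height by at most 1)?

Tree (level-order array): [35, 26, 46, 24, 27, 42, 49, 8, None, None, None, 39]
Definition: a tree is height-balanced if, at every node, |h(left) - h(right)| <= 1 (empty subtree has height -1).
Bottom-up per-node check:
  node 8: h_left=-1, h_right=-1, diff=0 [OK], height=0
  node 24: h_left=0, h_right=-1, diff=1 [OK], height=1
  node 27: h_left=-1, h_right=-1, diff=0 [OK], height=0
  node 26: h_left=1, h_right=0, diff=1 [OK], height=2
  node 39: h_left=-1, h_right=-1, diff=0 [OK], height=0
  node 42: h_left=0, h_right=-1, diff=1 [OK], height=1
  node 49: h_left=-1, h_right=-1, diff=0 [OK], height=0
  node 46: h_left=1, h_right=0, diff=1 [OK], height=2
  node 35: h_left=2, h_right=2, diff=0 [OK], height=3
All nodes satisfy the balance condition.
Result: Balanced


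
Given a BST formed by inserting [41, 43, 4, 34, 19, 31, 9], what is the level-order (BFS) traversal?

Tree insertion order: [41, 43, 4, 34, 19, 31, 9]
Tree (level-order array): [41, 4, 43, None, 34, None, None, 19, None, 9, 31]
BFS from the root, enqueuing left then right child of each popped node:
  queue [41] -> pop 41, enqueue [4, 43], visited so far: [41]
  queue [4, 43] -> pop 4, enqueue [34], visited so far: [41, 4]
  queue [43, 34] -> pop 43, enqueue [none], visited so far: [41, 4, 43]
  queue [34] -> pop 34, enqueue [19], visited so far: [41, 4, 43, 34]
  queue [19] -> pop 19, enqueue [9, 31], visited so far: [41, 4, 43, 34, 19]
  queue [9, 31] -> pop 9, enqueue [none], visited so far: [41, 4, 43, 34, 19, 9]
  queue [31] -> pop 31, enqueue [none], visited so far: [41, 4, 43, 34, 19, 9, 31]
Result: [41, 4, 43, 34, 19, 9, 31]
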